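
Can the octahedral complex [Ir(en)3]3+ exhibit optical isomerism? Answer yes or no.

The six octahedral sites form three mutually perpendicular trans pairs.
Each en is bidentate and must span two cis positions.
Only one geometric arrangement is possible; it has no improper symmetry element, so it exists as a pair of enantiomers (2 stereoisomers).

yes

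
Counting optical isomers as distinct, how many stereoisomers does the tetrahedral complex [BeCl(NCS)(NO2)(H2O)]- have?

In a tetrahedral complex all four positions are equivalent and every pair of ligands is adjacent — there is no cis/trans distinction.
Only one geometric arrangement is possible; it has no improper symmetry element, so it exists as a pair of enantiomers (2 stereoisomers).

2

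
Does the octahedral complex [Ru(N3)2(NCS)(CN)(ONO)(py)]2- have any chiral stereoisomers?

The six octahedral sites form three mutually perpendicular trans pairs.
Systematic enumeration (placing each ligand type in turn and discarding arrangements equivalent by rotation or reflection) gives 9 geometric isomers.
Of these, 6 lack any improper symmetry element and so occur as enantiomeric pairs, giving 9 + 6 = 15 stereoisomers in total.

yes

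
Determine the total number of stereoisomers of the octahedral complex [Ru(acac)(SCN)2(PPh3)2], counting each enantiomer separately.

The six octahedral sites form three mutually perpendicular trans pairs.
Each acac is bidentate and must span two cis positions.
Systematic placement gives 3 geometric isomers: SCN cis, PPh3 trans; SCN cis, PPh3 cis (chiral); SCN trans, PPh3 cis.
One of these lacks any improper symmetry element and so occurs as an enantiomeric pair, giving 3 + 1 = 4 stereoisomers in total.

4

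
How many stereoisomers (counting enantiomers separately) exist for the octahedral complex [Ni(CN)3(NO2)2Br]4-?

An octahedron has six vertices in three trans pairs; every non-trans pair is cis.
There are 3 geometric isomers: CN mer, NO2 trans; CN fac, NO2 cis; CN mer, NO2 cis.
Each arrangement has an internal mirror plane or centre of symmetry, so none is chiral.

3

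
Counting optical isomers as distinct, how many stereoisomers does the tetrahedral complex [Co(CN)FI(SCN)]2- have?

In a tetrahedral complex all four positions are equivalent and every pair of ligands is adjacent — there is no cis/trans distinction.
Only one geometric arrangement is possible; it has no improper symmetry element, so it exists as a pair of enantiomers (2 stereoisomers).

2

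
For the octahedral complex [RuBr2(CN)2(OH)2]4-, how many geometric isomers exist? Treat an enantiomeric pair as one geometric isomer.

5

In an octahedral complex each vertex has one trans partner and four cis neighbours.
The distinct arrangements are (5 in all): Br trans, CN trans, OH trans; Br trans, CN cis, OH cis; Br cis, CN cis, OH trans; Br cis, CN cis, OH cis (chiral); Br cis, CN trans, OH cis.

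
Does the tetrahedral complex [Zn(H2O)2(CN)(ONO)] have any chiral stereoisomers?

Only one geometric arrangement is possible.

no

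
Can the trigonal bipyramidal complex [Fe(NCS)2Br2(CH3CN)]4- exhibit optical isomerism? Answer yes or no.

yes

In a trigonal bipyramid the two axial positions differ from the three equatorial ones.
Placing the ligands in turn and identifying arrangements related by rotation or reflection leaves 5 distinct geometric isomers.
One of these lacks any improper symmetry element and so occurs as an enantiomeric pair, giving 5 + 1 = 6 stereoisomers in total.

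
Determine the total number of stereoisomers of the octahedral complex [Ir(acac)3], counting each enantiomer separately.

2

Each acac is bidentate and must span two cis positions.
Only one geometric arrangement is possible; it has no improper symmetry element, so it exists as a pair of enantiomers (2 stereoisomers).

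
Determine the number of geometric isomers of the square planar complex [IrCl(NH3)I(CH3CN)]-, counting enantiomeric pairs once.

There are 3 geometric isomers: (CH3CN/I trans, Cl/NH3 trans); (CH3CN/NH3 trans, Cl/I trans); (CH3CN/Cl trans, I/NH3 trans).

3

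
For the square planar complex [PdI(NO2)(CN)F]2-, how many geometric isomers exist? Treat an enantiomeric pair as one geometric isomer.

3

Working through the distinct placements yields 3 geometric isomers: (CN/I trans, F/NO2 trans); (CN/NO2 trans, F/I trans); (CN/F trans, I/NO2 trans).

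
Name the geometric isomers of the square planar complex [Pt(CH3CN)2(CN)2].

There are 2 geometric isomers: CH3CN cis; CH3CN trans.

cis and trans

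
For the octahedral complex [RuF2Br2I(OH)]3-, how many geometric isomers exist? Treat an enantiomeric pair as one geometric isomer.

6

In an octahedral complex each vertex has one trans partner and four cis neighbours.
Working through the distinct placements yields 6 geometric isomers: F trans, Br trans; F cis, Br trans; F cis, Br cis (3 arrangements, 2 chiral); F trans, Br cis.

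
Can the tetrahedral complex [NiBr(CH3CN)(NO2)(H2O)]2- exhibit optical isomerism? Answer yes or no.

Only one geometric arrangement is possible; it has no improper symmetry element, so it exists as a pair of enantiomers (2 stereoisomers).

yes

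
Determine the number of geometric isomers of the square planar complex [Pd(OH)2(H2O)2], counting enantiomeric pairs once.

A square has two trans pairs of vertices; adjacent vertices are cis.
Working through the distinct placements yields 2 geometric isomers: OH cis; OH trans.

2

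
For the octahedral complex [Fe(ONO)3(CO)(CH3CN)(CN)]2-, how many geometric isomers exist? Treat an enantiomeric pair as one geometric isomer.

4

The six octahedral sites form three mutually perpendicular trans pairs.
The distinct arrangements are (4 in all): ONO mer (3 arrangements); ONO fac (chiral).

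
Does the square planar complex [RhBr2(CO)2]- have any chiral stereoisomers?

A square has two trans pairs of vertices; adjacent vertices are cis.
Working through the distinct placements yields 2 geometric isomers: Br cis; Br trans.
Each arrangement has an internal mirror plane or centre of symmetry, so none is chiral.

no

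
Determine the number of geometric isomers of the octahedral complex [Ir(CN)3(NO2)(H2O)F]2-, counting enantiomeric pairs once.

Working through the distinct placements yields 4 geometric isomers: CN mer (3 arrangements); CN fac (chiral).

4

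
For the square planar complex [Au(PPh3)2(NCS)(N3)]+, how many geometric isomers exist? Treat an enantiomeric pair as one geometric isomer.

2

Working through the distinct placements yields 2 geometric isomers: PPh3 cis; PPh3 trans.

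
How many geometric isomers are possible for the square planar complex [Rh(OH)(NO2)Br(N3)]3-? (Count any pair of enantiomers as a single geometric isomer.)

Systematic placement gives 3 geometric isomers: (Br/NO2 trans, N3/OH trans); (Br/OH trans, N3/NO2 trans); (Br/N3 trans, NO2/OH trans).

3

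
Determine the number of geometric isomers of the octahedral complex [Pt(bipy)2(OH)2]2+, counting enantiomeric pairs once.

2

An octahedron has six vertices in three trans pairs; every non-trans pair is cis.
Each bipy is bidentate and must span two cis positions.
Working through the distinct placements yields 2 geometric isomers: OH trans; OH cis (chiral).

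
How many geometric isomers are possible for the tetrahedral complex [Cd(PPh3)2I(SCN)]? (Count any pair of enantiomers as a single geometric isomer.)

Only one geometric arrangement is possible.

1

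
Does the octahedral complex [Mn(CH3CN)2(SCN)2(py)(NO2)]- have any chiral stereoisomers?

The six octahedral sites form three mutually perpendicular trans pairs.
Systematic placement gives 6 geometric isomers: CH3CN trans, SCN cis; CH3CN trans, SCN trans; CH3CN cis, SCN cis (3 arrangements, 2 chiral); CH3CN cis, SCN trans.
Of these, 2 lack any improper symmetry element and so occur as enantiomeric pairs, giving 6 + 2 = 8 stereoisomers in total.

yes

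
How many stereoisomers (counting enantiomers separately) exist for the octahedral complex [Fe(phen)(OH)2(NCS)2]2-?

In an octahedral complex each vertex has one trans partner and four cis neighbours.
Each phen is bidentate and must span two cis positions.
The distinct arrangements are (3 in all): OH cis, NCS trans; OH cis, NCS cis (chiral); OH trans, NCS cis.
One of these lacks any improper symmetry element and so occurs as an enantiomeric pair, giving 3 + 1 = 4 stereoisomers in total.

4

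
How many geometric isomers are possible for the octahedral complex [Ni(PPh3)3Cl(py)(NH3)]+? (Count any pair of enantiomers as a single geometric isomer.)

4

The six octahedral sites form three mutually perpendicular trans pairs.
There are 4 geometric isomers: PPh3 mer (3 arrangements); PPh3 fac (chiral).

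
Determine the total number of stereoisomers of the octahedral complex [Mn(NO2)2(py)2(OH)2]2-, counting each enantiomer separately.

6

There are 5 geometric isomers: NO2 trans, py trans, OH trans; NO2 trans, py cis, OH cis; NO2 cis, py trans, OH cis; NO2 cis, py cis, OH cis (chiral); NO2 cis, py cis, OH trans.
One of these lacks any improper symmetry element and so occurs as an enantiomeric pair, giving 5 + 1 = 6 stereoisomers in total.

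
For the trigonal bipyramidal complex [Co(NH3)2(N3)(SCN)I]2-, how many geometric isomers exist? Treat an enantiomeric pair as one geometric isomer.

In a trigonal bipyramid the two axial positions differ from the three equatorial ones.
Placing the ligands in turn and identifying arrangements related by rotation or reflection leaves 7 distinct geometric isomers.

7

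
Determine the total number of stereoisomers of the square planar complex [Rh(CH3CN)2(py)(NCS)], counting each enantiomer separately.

The distinct arrangements are (2 in all): CH3CN cis; CH3CN trans.
Each arrangement has an internal mirror plane or centre of symmetry, so none is chiral.

2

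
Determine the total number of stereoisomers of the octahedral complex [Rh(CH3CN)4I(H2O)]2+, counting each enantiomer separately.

The six octahedral sites form three mutually perpendicular trans pairs.
Working through the distinct placements yields 2 geometric isomers: I and H2O mutually trans; I and H2O mutually cis.
Each arrangement has an internal mirror plane or centre of symmetry, so none is chiral.

2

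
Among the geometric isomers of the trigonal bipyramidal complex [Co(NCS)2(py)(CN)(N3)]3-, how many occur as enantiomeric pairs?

3

Placing the ligands in turn and identifying arrangements related by rotation or reflection leaves 7 distinct geometric isomers.
Of these, 3 lack any improper symmetry element and so occur as enantiomeric pairs, giving 7 + 3 = 10 stereoisomers in total.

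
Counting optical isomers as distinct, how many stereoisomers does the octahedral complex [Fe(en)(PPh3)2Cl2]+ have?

4

In an octahedral complex each vertex has one trans partner and four cis neighbours.
Each en is bidentate and must span two cis positions.
There are 3 geometric isomers: PPh3 cis, Cl trans; PPh3 cis, Cl cis (chiral); PPh3 trans, Cl cis.
One of these lacks any improper symmetry element and so occurs as an enantiomeric pair, giving 3 + 1 = 4 stereoisomers in total.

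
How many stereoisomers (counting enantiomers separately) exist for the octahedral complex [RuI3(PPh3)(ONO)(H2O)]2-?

The distinct arrangements are (4 in all): I mer (3 arrangements); I fac (chiral).
One of these lacks any improper symmetry element and so occurs as an enantiomeric pair, giving 4 + 1 = 5 stereoisomers in total.

5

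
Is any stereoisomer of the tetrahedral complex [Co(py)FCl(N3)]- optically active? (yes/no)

yes

In a tetrahedral complex all four positions are equivalent and every pair of ligands is adjacent — there is no cis/trans distinction.
Only one geometric arrangement is possible; it has no improper symmetry element, so it exists as a pair of enantiomers (2 stereoisomers).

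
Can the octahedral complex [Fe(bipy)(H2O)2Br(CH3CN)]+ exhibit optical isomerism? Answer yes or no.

yes

Each bipy is bidentate and must span two cis positions.
The distinct arrangements are (4 in all): H2O cis (3 arrangements, 2 chiral); H2O trans.
Of these, 2 lack any improper symmetry element and so occur as enantiomeric pairs, giving 4 + 2 = 6 stereoisomers in total.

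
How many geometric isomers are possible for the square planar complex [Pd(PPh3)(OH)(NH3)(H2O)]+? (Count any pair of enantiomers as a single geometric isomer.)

In a square planar complex each vertex has one trans partner and two cis neighbours.
Working through the distinct placements yields 3 geometric isomers: (H2O/OH trans, NH3/PPh3 trans); (H2O/PPh3 trans, NH3/OH trans); (H2O/NH3 trans, OH/PPh3 trans).

3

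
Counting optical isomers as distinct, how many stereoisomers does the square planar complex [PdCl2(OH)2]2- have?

In a square planar complex each vertex has one trans partner and two cis neighbours.
There are 2 geometric isomers: Cl cis; Cl trans.
Each arrangement has an internal mirror plane or centre of symmetry, so none is chiral.

2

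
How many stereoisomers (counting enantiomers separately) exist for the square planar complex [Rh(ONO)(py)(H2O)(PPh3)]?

3

Working through the distinct placements yields 3 geometric isomers: (H2O/PPh3 trans, ONO/py trans); (H2O/py trans, ONO/PPh3 trans); (H2O/ONO trans, PPh3/py trans).
Each arrangement has an internal mirror plane or centre of symmetry, so none is chiral.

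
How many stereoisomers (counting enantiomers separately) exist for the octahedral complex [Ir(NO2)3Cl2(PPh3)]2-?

3

An octahedron has six vertices in three trans pairs; every non-trans pair is cis.
There are 3 geometric isomers: NO2 mer, Cl trans; NO2 fac, Cl cis; NO2 mer, Cl cis.
Each arrangement has an internal mirror plane or centre of symmetry, so none is chiral.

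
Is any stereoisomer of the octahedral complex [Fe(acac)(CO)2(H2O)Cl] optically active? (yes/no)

yes

Each acac is bidentate and must span two cis positions.
There are 4 geometric isomers: CO trans; CO cis (3 arrangements, 2 chiral).
Of these, 2 lack any improper symmetry element and so occur as enantiomeric pairs, giving 4 + 2 = 6 stereoisomers in total.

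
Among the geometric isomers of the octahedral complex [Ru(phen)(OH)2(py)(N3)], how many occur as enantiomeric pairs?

2

An octahedron has six vertices in three trans pairs; every non-trans pair is cis.
Each phen is bidentate and must span two cis positions.
There are 4 geometric isomers: OH cis (3 arrangements, 2 chiral); OH trans.
Of these, 2 lack any improper symmetry element and so occur as enantiomeric pairs, giving 4 + 2 = 6 stereoisomers in total.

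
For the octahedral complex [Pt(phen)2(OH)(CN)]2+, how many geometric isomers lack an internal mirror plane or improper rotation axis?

In an octahedral complex each vertex has one trans partner and four cis neighbours.
Each phen is bidentate and must span two cis positions.
Systematic placement gives 2 geometric isomers: OH and CN mutually trans; OH and CN mutually cis (chiral).
One of these lacks any improper symmetry element and so occurs as an enantiomeric pair, giving 2 + 1 = 3 stereoisomers in total.

1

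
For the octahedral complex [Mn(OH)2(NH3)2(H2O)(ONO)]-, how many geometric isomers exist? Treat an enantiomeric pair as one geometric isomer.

In an octahedral complex each vertex has one trans partner and four cis neighbours.
Systematic placement gives 6 geometric isomers: OH cis, NH3 cis (3 arrangements, 2 chiral); OH trans, NH3 cis; OH cis, NH3 trans; OH trans, NH3 trans.

6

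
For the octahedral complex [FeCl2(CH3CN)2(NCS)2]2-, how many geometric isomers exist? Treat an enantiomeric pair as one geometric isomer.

Working through the distinct placements yields 5 geometric isomers: Cl trans, CH3CN trans, NCS trans; Cl cis, CH3CN trans, NCS cis; Cl cis, CH3CN cis, NCS trans; Cl cis, CH3CN cis, NCS cis (chiral); Cl trans, CH3CN cis, NCS cis.

5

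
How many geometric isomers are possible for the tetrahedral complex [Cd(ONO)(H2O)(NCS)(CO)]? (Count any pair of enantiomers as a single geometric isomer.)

All four vertices of a tetrahedron are equivalent and mutually adjacent, so cis/trans isomerism cannot arise.
Only one geometric arrangement is possible; it has no improper symmetry element, so it exists as a pair of enantiomers (2 stereoisomers).

1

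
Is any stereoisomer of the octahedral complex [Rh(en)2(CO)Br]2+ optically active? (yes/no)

An octahedron has six vertices in three trans pairs; every non-trans pair is cis.
Each en is bidentate and must span two cis positions.
Working through the distinct placements yields 2 geometric isomers: CO and Br mutually trans; CO and Br mutually cis (chiral).
One of these lacks any improper symmetry element and so occurs as an enantiomeric pair, giving 2 + 1 = 3 stereoisomers in total.

yes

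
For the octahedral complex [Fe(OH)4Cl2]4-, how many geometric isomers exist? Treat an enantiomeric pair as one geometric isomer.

An octahedron has six vertices in three trans pairs; every non-trans pair is cis.
The distinct arrangements are (2 in all): Cl trans; Cl cis.

2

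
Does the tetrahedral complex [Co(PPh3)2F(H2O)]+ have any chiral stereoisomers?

no

Only one geometric arrangement is possible.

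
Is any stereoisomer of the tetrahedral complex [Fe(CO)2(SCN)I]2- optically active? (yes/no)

no

All four vertices of a tetrahedron are equivalent and mutually adjacent, so cis/trans isomerism cannot arise.
Only one geometric arrangement is possible.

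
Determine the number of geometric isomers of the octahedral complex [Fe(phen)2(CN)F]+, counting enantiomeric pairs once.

2

In an octahedral complex each vertex has one trans partner and four cis neighbours.
Each phen is bidentate and must span two cis positions.
Working through the distinct placements yields 2 geometric isomers: CN and F mutually trans; CN and F mutually cis (chiral).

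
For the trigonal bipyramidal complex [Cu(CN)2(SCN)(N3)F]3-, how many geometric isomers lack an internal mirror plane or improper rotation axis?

A trigonal bipyramid has two axial and three equatorial sites, which are chemically inequivalent.
Exhaustive case analysis gives 7 geometric isomers.
Of these, 3 lack any improper symmetry element and so occur as enantiomeric pairs, giving 7 + 3 = 10 stereoisomers in total.

3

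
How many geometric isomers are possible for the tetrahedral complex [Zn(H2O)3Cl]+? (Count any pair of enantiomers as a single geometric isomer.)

In a tetrahedral complex all four positions are equivalent and every pair of ligands is adjacent — there is no cis/trans distinction.
Only one geometric arrangement is possible.

1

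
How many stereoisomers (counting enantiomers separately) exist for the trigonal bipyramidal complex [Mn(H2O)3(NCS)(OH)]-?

4

In a trigonal bipyramid the two axial positions differ from the three equatorial ones.
There are 4 geometric isomers: NCS equatorial, OH equatorial; NCS axial, OH equatorial; NCS equatorial, OH axial; NCS axial, OH axial.
Each arrangement has an internal mirror plane or centre of symmetry, so none is chiral.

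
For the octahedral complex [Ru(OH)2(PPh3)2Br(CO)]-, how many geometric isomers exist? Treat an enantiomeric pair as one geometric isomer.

In an octahedral complex each vertex has one trans partner and four cis neighbours.
Systematic placement gives 6 geometric isomers: OH trans, PPh3 trans; OH cis, PPh3 cis (3 arrangements, 2 chiral); OH cis, PPh3 trans; OH trans, PPh3 cis.

6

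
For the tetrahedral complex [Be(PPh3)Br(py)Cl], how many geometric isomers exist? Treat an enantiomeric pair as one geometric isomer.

1

All four vertices of a tetrahedron are equivalent and mutually adjacent, so cis/trans isomerism cannot arise.
Only one geometric arrangement is possible; it has no improper symmetry element, so it exists as a pair of enantiomers (2 stereoisomers).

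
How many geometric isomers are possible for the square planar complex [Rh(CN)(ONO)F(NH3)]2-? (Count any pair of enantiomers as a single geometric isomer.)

Working through the distinct placements yields 3 geometric isomers: (CN/NH3 trans, F/ONO trans); (CN/ONO trans, F/NH3 trans); (CN/F trans, NH3/ONO trans).

3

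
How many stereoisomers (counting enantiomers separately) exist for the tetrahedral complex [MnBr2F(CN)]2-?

Only one geometric arrangement is possible.

1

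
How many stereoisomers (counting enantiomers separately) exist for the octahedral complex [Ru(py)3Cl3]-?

2

The six octahedral sites form three mutually perpendicular trans pairs.
Systematic placement gives 2 geometric isomers: py mer; py fac.
Each arrangement has an internal mirror plane or centre of symmetry, so none is chiral.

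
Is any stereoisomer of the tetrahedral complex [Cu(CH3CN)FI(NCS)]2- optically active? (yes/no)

In a tetrahedral complex all four positions are equivalent and every pair of ligands is adjacent — there is no cis/trans distinction.
Only one geometric arrangement is possible; it has no improper symmetry element, so it exists as a pair of enantiomers (2 stereoisomers).

yes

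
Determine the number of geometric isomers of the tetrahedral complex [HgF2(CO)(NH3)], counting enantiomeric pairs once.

All four vertices of a tetrahedron are equivalent and mutually adjacent, so cis/trans isomerism cannot arise.
Only one geometric arrangement is possible.

1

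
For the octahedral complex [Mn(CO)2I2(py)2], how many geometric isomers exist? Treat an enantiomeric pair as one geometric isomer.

The six octahedral sites form three mutually perpendicular trans pairs.
Working through the distinct placements yields 5 geometric isomers: CO trans, I trans, py trans; CO trans, I cis, py cis; CO cis, I cis, py trans; CO cis, I cis, py cis (chiral); CO cis, I trans, py cis.

5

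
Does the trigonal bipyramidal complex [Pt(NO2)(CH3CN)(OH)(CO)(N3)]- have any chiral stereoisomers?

In a trigonal bipyramid the two axial positions differ from the three equatorial ones.
Systematic enumeration (placing each ligand type in turn and discarding arrangements equivalent by rotation or reflection) gives 10 geometric isomers.
Of these, 10 lack any improper symmetry element and so occur as enantiomeric pairs, giving 10 + 10 = 20 stereoisomers in total.

yes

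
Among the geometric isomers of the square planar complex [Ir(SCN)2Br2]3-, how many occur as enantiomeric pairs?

0

In a square planar complex each vertex has one trans partner and two cis neighbours.
Systematic placement gives 2 geometric isomers: SCN cis; SCN trans.
Each arrangement has an internal mirror plane or centre of symmetry, so none is chiral.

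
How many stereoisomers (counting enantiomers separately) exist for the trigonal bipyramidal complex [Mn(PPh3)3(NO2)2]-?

There are 3 geometric isomers: NO2 both axial; NO2 one axial, one equatorial; NO2 both equatorial.
Each arrangement has an internal mirror plane or centre of symmetry, so none is chiral.

3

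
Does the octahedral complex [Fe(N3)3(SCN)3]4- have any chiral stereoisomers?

no

The six octahedral sites form three mutually perpendicular trans pairs.
Systematic placement gives 2 geometric isomers: N3 mer; N3 fac.
Each arrangement has an internal mirror plane or centre of symmetry, so none is chiral.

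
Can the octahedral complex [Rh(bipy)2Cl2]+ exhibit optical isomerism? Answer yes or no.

In an octahedral complex each vertex has one trans partner and four cis neighbours.
Each bipy is bidentate and must span two cis positions.
Systematic placement gives 2 geometric isomers: Cl trans; Cl cis (chiral).
One of these lacks any improper symmetry element and so occurs as an enantiomeric pair, giving 2 + 1 = 3 stereoisomers in total.

yes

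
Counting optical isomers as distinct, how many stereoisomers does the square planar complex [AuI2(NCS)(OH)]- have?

2

The distinct arrangements are (2 in all): I cis; I trans.
Each arrangement has an internal mirror plane or centre of symmetry, so none is chiral.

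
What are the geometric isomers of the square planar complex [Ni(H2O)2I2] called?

A square has two trans pairs of vertices; adjacent vertices are cis.
Working through the distinct placements yields 2 geometric isomers: H2O cis; H2O trans.

cis and trans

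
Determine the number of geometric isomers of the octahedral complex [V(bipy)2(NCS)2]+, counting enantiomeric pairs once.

2

The six octahedral sites form three mutually perpendicular trans pairs.
Each bipy is bidentate and must span two cis positions.
There are 2 geometric isomers: NCS trans; NCS cis (chiral).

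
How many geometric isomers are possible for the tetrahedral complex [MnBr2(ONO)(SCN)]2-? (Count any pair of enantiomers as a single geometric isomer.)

1

Only one geometric arrangement is possible.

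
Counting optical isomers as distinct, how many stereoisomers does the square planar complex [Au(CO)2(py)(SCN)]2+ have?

2

In a square planar complex each vertex has one trans partner and two cis neighbours.
Working through the distinct placements yields 2 geometric isomers: CO cis; CO trans.
Each arrangement has an internal mirror plane or centre of symmetry, so none is chiral.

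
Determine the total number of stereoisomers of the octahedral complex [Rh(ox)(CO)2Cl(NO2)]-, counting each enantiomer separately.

6

In an octahedral complex each vertex has one trans partner and four cis neighbours.
Each ox is bidentate and must span two cis positions.
Systematic placement gives 4 geometric isomers: CO trans; CO cis (3 arrangements, 2 chiral).
Of these, 2 lack any improper symmetry element and so occur as enantiomeric pairs, giving 4 + 2 = 6 stereoisomers in total.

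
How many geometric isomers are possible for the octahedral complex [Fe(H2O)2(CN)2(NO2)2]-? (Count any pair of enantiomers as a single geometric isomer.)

The six octahedral sites form three mutually perpendicular trans pairs.
The distinct arrangements are (5 in all): H2O trans, CN trans, NO2 trans; H2O cis, CN trans, NO2 cis; H2O cis, CN cis, NO2 trans; H2O cis, CN cis, NO2 cis (chiral); H2O trans, CN cis, NO2 cis.

5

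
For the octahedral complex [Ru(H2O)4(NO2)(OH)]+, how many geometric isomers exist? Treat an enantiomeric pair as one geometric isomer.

2

Systematic placement gives 2 geometric isomers: NO2 and OH mutually trans; NO2 and OH mutually cis.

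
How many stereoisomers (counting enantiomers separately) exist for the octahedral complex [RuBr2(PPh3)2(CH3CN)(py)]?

8

The six octahedral sites form three mutually perpendicular trans pairs.
The distinct arrangements are (6 in all): Br trans, PPh3 cis; Br trans, PPh3 trans; Br cis, PPh3 cis (3 arrangements, 2 chiral); Br cis, PPh3 trans.
Of these, 2 lack any improper symmetry element and so occur as enantiomeric pairs, giving 6 + 2 = 8 stereoisomers in total.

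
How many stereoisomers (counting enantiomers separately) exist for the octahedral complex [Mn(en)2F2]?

3

Each en is bidentate and must span two cis positions.
Working through the distinct placements yields 2 geometric isomers: F trans; F cis (chiral).
One of these lacks any improper symmetry element and so occurs as an enantiomeric pair, giving 2 + 1 = 3 stereoisomers in total.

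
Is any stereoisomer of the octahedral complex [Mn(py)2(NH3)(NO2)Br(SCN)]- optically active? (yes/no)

An octahedron has six vertices in three trans pairs; every non-trans pair is cis.
Exhaustive case analysis gives 9 geometric isomers.
Of these, 6 lack any improper symmetry element and so occur as enantiomeric pairs, giving 9 + 6 = 15 stereoisomers in total.

yes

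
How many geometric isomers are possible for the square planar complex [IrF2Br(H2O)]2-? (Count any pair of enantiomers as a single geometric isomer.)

2

A square has two trans pairs of vertices; adjacent vertices are cis.
Systematic placement gives 2 geometric isomers: F cis; F trans.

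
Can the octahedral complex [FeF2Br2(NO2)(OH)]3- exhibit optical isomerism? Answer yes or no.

The six octahedral sites form three mutually perpendicular trans pairs.
Systematic placement gives 6 geometric isomers: F trans, Br trans; F cis, Br trans; F cis, Br cis (3 arrangements, 2 chiral); F trans, Br cis.
Of these, 2 lack any improper symmetry element and so occur as enantiomeric pairs, giving 6 + 2 = 8 stereoisomers in total.

yes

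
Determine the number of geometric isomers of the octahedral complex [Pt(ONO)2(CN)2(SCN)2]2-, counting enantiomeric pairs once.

5

The distinct arrangements are (5 in all): ONO trans, CN trans, SCN trans; ONO cis, CN trans, SCN cis; ONO cis, CN cis, SCN trans; ONO cis, CN cis, SCN cis (chiral); ONO trans, CN cis, SCN cis.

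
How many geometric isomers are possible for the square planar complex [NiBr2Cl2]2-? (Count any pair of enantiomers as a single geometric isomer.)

A square has two trans pairs of vertices; adjacent vertices are cis.
The distinct arrangements are (2 in all): Br cis; Br trans.

2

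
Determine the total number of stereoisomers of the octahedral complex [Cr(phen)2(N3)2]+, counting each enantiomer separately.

3

The six octahedral sites form three mutually perpendicular trans pairs.
Each phen is bidentate and must span two cis positions.
Working through the distinct placements yields 2 geometric isomers: N3 trans; N3 cis (chiral).
One of these lacks any improper symmetry element and so occurs as an enantiomeric pair, giving 2 + 1 = 3 stereoisomers in total.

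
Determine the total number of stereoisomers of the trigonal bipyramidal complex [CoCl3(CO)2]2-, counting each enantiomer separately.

3

In a trigonal bipyramid the two axial positions differ from the three equatorial ones.
There are 3 geometric isomers: CO both axial; CO one axial, one equatorial; CO both equatorial.
Each arrangement has an internal mirror plane or centre of symmetry, so none is chiral.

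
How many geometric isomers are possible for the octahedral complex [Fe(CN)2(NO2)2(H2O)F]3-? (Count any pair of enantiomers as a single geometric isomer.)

An octahedron has six vertices in three trans pairs; every non-trans pair is cis.
Systematic placement gives 6 geometric isomers: CN trans, NO2 trans; CN trans, NO2 cis; CN cis, NO2 trans; CN cis, NO2 cis (3 arrangements, 2 chiral).

6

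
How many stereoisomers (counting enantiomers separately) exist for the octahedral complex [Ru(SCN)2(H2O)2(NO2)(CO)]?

8

The six octahedral sites form three mutually perpendicular trans pairs.
Systematic placement gives 6 geometric isomers: SCN trans, H2O cis; SCN cis, H2O cis (3 arrangements, 2 chiral); SCN trans, H2O trans; SCN cis, H2O trans.
Of these, 2 lack any improper symmetry element and so occur as enantiomeric pairs, giving 6 + 2 = 8 stereoisomers in total.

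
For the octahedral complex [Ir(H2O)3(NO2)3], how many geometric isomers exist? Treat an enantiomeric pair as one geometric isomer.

In an octahedral complex each vertex has one trans partner and four cis neighbours.
Working through the distinct placements yields 2 geometric isomers: H2O mer; H2O fac.

2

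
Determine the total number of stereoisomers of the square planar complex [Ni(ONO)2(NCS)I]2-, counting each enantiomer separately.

2

There are 2 geometric isomers: ONO cis; ONO trans.
Each arrangement has an internal mirror plane or centre of symmetry, so none is chiral.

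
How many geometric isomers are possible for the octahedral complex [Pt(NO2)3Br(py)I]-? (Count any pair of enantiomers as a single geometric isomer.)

4

Working through the distinct placements yields 4 geometric isomers: NO2 mer (3 arrangements); NO2 fac (chiral).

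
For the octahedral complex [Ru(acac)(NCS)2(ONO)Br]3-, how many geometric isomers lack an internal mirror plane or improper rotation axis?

2

In an octahedral complex each vertex has one trans partner and four cis neighbours.
Each acac is bidentate and must span two cis positions.
The distinct arrangements are (4 in all): NCS cis (3 arrangements, 2 chiral); NCS trans.
Of these, 2 lack any improper symmetry element and so occur as enantiomeric pairs, giving 4 + 2 = 6 stereoisomers in total.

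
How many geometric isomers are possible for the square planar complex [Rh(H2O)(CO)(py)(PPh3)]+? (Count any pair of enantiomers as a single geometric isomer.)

In a square planar complex each vertex has one trans partner and two cis neighbours.
Systematic placement gives 3 geometric isomers: (CO/PPh3 trans, H2O/py trans); (CO/py trans, H2O/PPh3 trans); (CO/H2O trans, PPh3/py trans).

3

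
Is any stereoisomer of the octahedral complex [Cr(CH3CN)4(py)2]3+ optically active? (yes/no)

In an octahedral complex each vertex has one trans partner and four cis neighbours.
Systematic placement gives 2 geometric isomers: py trans; py cis.
Each arrangement has an internal mirror plane or centre of symmetry, so none is chiral.

no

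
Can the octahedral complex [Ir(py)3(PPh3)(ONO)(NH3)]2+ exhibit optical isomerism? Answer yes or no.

The six octahedral sites form three mutually perpendicular trans pairs.
The distinct arrangements are (4 in all): py mer (3 arrangements); py fac (chiral).
One of these lacks any improper symmetry element and so occurs as an enantiomeric pair, giving 4 + 1 = 5 stereoisomers in total.

yes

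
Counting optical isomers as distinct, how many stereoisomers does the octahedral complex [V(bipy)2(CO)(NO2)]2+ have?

3

An octahedron has six vertices in three trans pairs; every non-trans pair is cis.
Each bipy is bidentate and must span two cis positions.
Systematic placement gives 2 geometric isomers: CO and NO2 mutually trans; CO and NO2 mutually cis (chiral).
One of these lacks any improper symmetry element and so occurs as an enantiomeric pair, giving 2 + 1 = 3 stereoisomers in total.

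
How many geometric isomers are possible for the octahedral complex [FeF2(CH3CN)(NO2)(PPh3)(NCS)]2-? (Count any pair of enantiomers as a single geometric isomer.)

9

In an octahedral complex each vertex has one trans partner and four cis neighbours.
Exhaustive case analysis gives 9 geometric isomers.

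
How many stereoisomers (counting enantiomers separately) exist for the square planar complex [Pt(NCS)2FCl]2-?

2

There are 2 geometric isomers: NCS cis; NCS trans.
Each arrangement has an internal mirror plane or centre of symmetry, so none is chiral.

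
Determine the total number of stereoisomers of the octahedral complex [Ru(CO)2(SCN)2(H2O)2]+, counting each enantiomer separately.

In an octahedral complex each vertex has one trans partner and four cis neighbours.
Working through the distinct placements yields 5 geometric isomers: CO trans, SCN trans, H2O trans; CO trans, SCN cis, H2O cis; CO cis, SCN trans, H2O cis; CO cis, SCN cis, H2O cis (chiral); CO cis, SCN cis, H2O trans.
One of these lacks any improper symmetry element and so occurs as an enantiomeric pair, giving 5 + 1 = 6 stereoisomers in total.

6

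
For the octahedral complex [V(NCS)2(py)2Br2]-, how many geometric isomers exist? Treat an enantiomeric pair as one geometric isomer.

An octahedron has six vertices in three trans pairs; every non-trans pair is cis.
The distinct arrangements are (5 in all): NCS trans, py trans, Br trans; NCS cis, py cis, Br trans; NCS cis, py trans, Br cis; NCS cis, py cis, Br cis (chiral); NCS trans, py cis, Br cis.

5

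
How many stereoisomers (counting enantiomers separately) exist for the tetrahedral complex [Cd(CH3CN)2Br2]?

1

All four vertices of a tetrahedron are equivalent and mutually adjacent, so cis/trans isomerism cannot arise.
Only one geometric arrangement is possible.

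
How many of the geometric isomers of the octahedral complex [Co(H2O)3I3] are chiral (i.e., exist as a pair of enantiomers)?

0

An octahedron has six vertices in three trans pairs; every non-trans pair is cis.
There are 2 geometric isomers: H2O mer; H2O fac.
Each arrangement has an internal mirror plane or centre of symmetry, so none is chiral.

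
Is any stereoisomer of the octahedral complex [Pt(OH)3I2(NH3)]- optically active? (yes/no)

no

The six octahedral sites form three mutually perpendicular trans pairs.
Systematic placement gives 3 geometric isomers: OH mer, I trans; OH mer, I cis; OH fac, I cis.
Each arrangement has an internal mirror plane or centre of symmetry, so none is chiral.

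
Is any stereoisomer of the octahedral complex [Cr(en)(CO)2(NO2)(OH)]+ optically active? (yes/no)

The six octahedral sites form three mutually perpendicular trans pairs.
Each en is bidentate and must span two cis positions.
Systematic placement gives 4 geometric isomers: CO trans; CO cis (3 arrangements, 2 chiral).
Of these, 2 lack any improper symmetry element and so occur as enantiomeric pairs, giving 4 + 2 = 6 stereoisomers in total.

yes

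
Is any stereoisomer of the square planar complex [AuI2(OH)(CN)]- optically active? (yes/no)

no

In a square planar complex each vertex has one trans partner and two cis neighbours.
Working through the distinct placements yields 2 geometric isomers: I cis; I trans.
Each arrangement has an internal mirror plane or centre of symmetry, so none is chiral.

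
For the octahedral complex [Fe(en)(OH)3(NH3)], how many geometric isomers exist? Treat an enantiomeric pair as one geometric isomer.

2

In an octahedral complex each vertex has one trans partner and four cis neighbours.
Each en is bidentate and must span two cis positions.
Systematic placement gives 2 geometric isomers: OH fac; OH mer.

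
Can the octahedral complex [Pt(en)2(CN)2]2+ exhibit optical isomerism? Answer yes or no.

yes

In an octahedral complex each vertex has one trans partner and four cis neighbours.
Each en is bidentate and must span two cis positions.
Systematic placement gives 2 geometric isomers: CN trans; CN cis (chiral).
One of these lacks any improper symmetry element and so occurs as an enantiomeric pair, giving 2 + 1 = 3 stereoisomers in total.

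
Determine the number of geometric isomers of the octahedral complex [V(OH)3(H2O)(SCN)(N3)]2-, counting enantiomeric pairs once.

An octahedron has six vertices in three trans pairs; every non-trans pair is cis.
There are 4 geometric isomers: OH mer (3 arrangements); OH fac (chiral).

4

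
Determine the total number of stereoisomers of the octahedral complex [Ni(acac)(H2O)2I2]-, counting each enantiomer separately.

In an octahedral complex each vertex has one trans partner and four cis neighbours.
Each acac is bidentate and must span two cis positions.
Working through the distinct placements yields 3 geometric isomers: H2O trans, I cis; H2O cis, I cis (chiral); H2O cis, I trans.
One of these lacks any improper symmetry element and so occurs as an enantiomeric pair, giving 3 + 1 = 4 stereoisomers in total.

4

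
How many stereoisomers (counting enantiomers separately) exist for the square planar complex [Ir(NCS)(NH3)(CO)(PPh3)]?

Working through the distinct placements yields 3 geometric isomers: (CO/NH3 trans, NCS/PPh3 trans); (CO/PPh3 trans, NCS/NH3 trans); (CO/NCS trans, NH3/PPh3 trans).
Each arrangement has an internal mirror plane or centre of symmetry, so none is chiral.

3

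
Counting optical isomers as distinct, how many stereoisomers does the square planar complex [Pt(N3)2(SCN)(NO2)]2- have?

The distinct arrangements are (2 in all): N3 cis; N3 trans.
Each arrangement has an internal mirror plane or centre of symmetry, so none is chiral.

2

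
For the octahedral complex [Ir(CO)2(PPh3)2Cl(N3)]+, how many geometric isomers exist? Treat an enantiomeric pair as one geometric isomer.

The six octahedral sites form three mutually perpendicular trans pairs.
Systematic placement gives 6 geometric isomers: CO trans, PPh3 trans; CO trans, PPh3 cis; CO cis, PPh3 trans; CO cis, PPh3 cis (3 arrangements, 2 chiral).

6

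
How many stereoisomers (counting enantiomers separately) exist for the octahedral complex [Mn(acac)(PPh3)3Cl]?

2

Each acac is bidentate and must span two cis positions.
Working through the distinct placements yields 2 geometric isomers: PPh3 fac; PPh3 mer.
Each arrangement has an internal mirror plane or centre of symmetry, so none is chiral.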